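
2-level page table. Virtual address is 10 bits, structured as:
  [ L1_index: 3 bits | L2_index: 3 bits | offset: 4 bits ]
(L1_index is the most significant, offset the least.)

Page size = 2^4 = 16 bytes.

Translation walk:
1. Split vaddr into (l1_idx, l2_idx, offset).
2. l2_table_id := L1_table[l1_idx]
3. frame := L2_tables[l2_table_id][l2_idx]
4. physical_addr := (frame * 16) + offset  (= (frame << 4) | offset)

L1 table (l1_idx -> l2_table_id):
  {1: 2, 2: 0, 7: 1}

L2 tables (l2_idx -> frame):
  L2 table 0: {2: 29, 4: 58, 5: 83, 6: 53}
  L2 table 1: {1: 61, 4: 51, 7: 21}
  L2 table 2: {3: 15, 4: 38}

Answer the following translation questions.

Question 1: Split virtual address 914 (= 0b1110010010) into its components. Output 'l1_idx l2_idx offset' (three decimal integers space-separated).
vaddr = 914 = 0b1110010010
  top 3 bits -> l1_idx = 7
  next 3 bits -> l2_idx = 1
  bottom 4 bits -> offset = 2

Answer: 7 1 2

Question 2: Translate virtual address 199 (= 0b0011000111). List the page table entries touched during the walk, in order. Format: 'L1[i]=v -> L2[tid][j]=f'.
vaddr = 199 = 0b0011000111
Split: l1_idx=1, l2_idx=4, offset=7

Answer: L1[1]=2 -> L2[2][4]=38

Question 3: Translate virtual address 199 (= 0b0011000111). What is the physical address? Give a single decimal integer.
vaddr = 199 = 0b0011000111
Split: l1_idx=1, l2_idx=4, offset=7
L1[1] = 2
L2[2][4] = 38
paddr = 38 * 16 + 7 = 615

Answer: 615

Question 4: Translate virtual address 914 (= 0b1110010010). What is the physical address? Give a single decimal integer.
Answer: 978

Derivation:
vaddr = 914 = 0b1110010010
Split: l1_idx=7, l2_idx=1, offset=2
L1[7] = 1
L2[1][1] = 61
paddr = 61 * 16 + 2 = 978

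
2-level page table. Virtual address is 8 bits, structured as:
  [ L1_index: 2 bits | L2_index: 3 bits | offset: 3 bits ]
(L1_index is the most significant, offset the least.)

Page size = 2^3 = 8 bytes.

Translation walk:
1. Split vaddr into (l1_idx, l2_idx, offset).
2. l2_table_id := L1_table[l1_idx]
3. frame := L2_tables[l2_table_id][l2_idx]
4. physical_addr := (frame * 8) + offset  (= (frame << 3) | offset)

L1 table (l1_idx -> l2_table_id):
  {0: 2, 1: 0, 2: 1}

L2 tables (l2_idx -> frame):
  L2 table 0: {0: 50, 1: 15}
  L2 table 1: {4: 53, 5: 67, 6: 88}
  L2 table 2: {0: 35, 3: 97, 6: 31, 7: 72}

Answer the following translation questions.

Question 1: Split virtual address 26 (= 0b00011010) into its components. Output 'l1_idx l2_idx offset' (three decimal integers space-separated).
Answer: 0 3 2

Derivation:
vaddr = 26 = 0b00011010
  top 2 bits -> l1_idx = 0
  next 3 bits -> l2_idx = 3
  bottom 3 bits -> offset = 2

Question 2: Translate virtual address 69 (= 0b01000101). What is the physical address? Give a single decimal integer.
vaddr = 69 = 0b01000101
Split: l1_idx=1, l2_idx=0, offset=5
L1[1] = 0
L2[0][0] = 50
paddr = 50 * 8 + 5 = 405

Answer: 405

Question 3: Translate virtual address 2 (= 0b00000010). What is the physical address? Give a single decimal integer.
Answer: 282

Derivation:
vaddr = 2 = 0b00000010
Split: l1_idx=0, l2_idx=0, offset=2
L1[0] = 2
L2[2][0] = 35
paddr = 35 * 8 + 2 = 282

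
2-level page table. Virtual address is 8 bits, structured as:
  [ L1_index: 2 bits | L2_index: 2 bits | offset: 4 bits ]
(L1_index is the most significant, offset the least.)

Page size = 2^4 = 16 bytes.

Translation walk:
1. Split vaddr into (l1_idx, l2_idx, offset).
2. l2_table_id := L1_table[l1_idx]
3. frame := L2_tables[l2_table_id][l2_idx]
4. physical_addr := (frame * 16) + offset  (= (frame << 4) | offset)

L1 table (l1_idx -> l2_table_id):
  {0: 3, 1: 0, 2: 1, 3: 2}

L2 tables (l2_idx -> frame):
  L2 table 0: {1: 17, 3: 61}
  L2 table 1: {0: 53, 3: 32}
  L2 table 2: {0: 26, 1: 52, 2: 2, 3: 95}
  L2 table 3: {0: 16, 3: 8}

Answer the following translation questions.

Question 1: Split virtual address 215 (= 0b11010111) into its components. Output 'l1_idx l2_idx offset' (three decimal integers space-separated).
Answer: 3 1 7

Derivation:
vaddr = 215 = 0b11010111
  top 2 bits -> l1_idx = 3
  next 2 bits -> l2_idx = 1
  bottom 4 bits -> offset = 7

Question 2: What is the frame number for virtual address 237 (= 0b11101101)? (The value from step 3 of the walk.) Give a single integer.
vaddr = 237: l1_idx=3, l2_idx=2
L1[3] = 2; L2[2][2] = 2

Answer: 2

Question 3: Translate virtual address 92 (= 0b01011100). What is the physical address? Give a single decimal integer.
vaddr = 92 = 0b01011100
Split: l1_idx=1, l2_idx=1, offset=12
L1[1] = 0
L2[0][1] = 17
paddr = 17 * 16 + 12 = 284

Answer: 284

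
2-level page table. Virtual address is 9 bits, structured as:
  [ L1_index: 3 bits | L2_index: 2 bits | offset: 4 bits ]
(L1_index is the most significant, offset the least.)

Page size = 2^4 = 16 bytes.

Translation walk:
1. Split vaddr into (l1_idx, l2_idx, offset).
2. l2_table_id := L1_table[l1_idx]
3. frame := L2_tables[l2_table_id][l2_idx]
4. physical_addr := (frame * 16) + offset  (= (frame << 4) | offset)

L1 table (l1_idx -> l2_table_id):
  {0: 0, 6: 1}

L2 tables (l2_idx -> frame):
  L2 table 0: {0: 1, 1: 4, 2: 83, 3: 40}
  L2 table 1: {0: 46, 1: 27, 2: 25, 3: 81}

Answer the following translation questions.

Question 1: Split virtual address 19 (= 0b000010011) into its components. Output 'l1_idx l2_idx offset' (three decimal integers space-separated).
vaddr = 19 = 0b000010011
  top 3 bits -> l1_idx = 0
  next 2 bits -> l2_idx = 1
  bottom 4 bits -> offset = 3

Answer: 0 1 3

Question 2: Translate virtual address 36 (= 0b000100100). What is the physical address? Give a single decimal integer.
Answer: 1332

Derivation:
vaddr = 36 = 0b000100100
Split: l1_idx=0, l2_idx=2, offset=4
L1[0] = 0
L2[0][2] = 83
paddr = 83 * 16 + 4 = 1332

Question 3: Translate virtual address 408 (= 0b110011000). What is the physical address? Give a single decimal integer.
Answer: 440

Derivation:
vaddr = 408 = 0b110011000
Split: l1_idx=6, l2_idx=1, offset=8
L1[6] = 1
L2[1][1] = 27
paddr = 27 * 16 + 8 = 440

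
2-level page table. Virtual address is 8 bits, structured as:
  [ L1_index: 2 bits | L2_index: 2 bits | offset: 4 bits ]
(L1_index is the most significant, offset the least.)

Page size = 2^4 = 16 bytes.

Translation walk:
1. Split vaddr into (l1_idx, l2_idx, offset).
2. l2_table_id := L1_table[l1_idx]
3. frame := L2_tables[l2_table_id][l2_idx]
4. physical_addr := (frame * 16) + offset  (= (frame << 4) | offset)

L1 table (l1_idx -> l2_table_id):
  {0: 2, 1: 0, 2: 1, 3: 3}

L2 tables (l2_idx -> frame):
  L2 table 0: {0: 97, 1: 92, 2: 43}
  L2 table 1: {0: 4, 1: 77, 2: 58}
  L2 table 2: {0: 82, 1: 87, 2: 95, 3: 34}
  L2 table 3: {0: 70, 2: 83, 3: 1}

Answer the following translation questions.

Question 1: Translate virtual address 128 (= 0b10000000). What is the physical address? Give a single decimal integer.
Answer: 64

Derivation:
vaddr = 128 = 0b10000000
Split: l1_idx=2, l2_idx=0, offset=0
L1[2] = 1
L2[1][0] = 4
paddr = 4 * 16 + 0 = 64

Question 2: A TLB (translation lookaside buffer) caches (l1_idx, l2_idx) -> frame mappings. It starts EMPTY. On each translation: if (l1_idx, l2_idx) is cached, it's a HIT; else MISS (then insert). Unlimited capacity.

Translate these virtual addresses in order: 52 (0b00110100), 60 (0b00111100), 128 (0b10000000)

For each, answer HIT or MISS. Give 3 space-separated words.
Answer: MISS HIT MISS

Derivation:
vaddr=52: (0,3) not in TLB -> MISS, insert
vaddr=60: (0,3) in TLB -> HIT
vaddr=128: (2,0) not in TLB -> MISS, insert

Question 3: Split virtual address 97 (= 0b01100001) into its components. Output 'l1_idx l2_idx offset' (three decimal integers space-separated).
Answer: 1 2 1

Derivation:
vaddr = 97 = 0b01100001
  top 2 bits -> l1_idx = 1
  next 2 bits -> l2_idx = 2
  bottom 4 bits -> offset = 1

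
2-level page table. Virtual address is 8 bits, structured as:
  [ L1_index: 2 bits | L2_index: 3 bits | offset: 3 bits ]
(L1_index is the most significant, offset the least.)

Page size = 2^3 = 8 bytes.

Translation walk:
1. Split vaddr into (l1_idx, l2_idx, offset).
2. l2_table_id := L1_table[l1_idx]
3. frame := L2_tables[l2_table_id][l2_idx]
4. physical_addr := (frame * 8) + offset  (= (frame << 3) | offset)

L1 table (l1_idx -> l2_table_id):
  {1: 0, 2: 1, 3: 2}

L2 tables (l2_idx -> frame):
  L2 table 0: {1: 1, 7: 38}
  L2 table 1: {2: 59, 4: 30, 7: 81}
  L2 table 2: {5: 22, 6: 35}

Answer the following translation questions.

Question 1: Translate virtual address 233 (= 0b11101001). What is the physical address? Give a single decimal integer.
vaddr = 233 = 0b11101001
Split: l1_idx=3, l2_idx=5, offset=1
L1[3] = 2
L2[2][5] = 22
paddr = 22 * 8 + 1 = 177

Answer: 177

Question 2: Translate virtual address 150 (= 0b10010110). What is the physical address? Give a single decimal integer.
Answer: 478

Derivation:
vaddr = 150 = 0b10010110
Split: l1_idx=2, l2_idx=2, offset=6
L1[2] = 1
L2[1][2] = 59
paddr = 59 * 8 + 6 = 478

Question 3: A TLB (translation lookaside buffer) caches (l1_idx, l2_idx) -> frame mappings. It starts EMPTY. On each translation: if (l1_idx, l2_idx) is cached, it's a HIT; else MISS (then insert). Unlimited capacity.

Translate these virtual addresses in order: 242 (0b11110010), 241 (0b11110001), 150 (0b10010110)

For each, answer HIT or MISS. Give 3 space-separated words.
Answer: MISS HIT MISS

Derivation:
vaddr=242: (3,6) not in TLB -> MISS, insert
vaddr=241: (3,6) in TLB -> HIT
vaddr=150: (2,2) not in TLB -> MISS, insert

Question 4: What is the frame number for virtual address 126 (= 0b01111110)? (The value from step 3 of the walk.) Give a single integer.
Answer: 38

Derivation:
vaddr = 126: l1_idx=1, l2_idx=7
L1[1] = 0; L2[0][7] = 38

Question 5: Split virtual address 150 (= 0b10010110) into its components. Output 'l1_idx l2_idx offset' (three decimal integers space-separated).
Answer: 2 2 6

Derivation:
vaddr = 150 = 0b10010110
  top 2 bits -> l1_idx = 2
  next 3 bits -> l2_idx = 2
  bottom 3 bits -> offset = 6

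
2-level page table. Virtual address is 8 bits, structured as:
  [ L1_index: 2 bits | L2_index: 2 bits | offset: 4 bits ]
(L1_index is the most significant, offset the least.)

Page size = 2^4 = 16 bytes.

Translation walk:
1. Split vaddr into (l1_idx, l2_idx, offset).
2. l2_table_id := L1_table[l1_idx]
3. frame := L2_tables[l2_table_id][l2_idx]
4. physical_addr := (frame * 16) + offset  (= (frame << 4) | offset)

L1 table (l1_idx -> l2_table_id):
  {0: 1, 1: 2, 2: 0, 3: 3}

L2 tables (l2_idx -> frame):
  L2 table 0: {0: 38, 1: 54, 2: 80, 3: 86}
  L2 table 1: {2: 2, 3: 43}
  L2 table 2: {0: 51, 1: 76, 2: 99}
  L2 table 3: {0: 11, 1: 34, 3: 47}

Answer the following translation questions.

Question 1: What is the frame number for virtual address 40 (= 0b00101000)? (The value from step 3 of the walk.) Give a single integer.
Answer: 2

Derivation:
vaddr = 40: l1_idx=0, l2_idx=2
L1[0] = 1; L2[1][2] = 2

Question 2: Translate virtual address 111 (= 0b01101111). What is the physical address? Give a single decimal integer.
vaddr = 111 = 0b01101111
Split: l1_idx=1, l2_idx=2, offset=15
L1[1] = 2
L2[2][2] = 99
paddr = 99 * 16 + 15 = 1599

Answer: 1599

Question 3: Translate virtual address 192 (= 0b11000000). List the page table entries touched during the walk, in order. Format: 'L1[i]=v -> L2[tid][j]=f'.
Answer: L1[3]=3 -> L2[3][0]=11

Derivation:
vaddr = 192 = 0b11000000
Split: l1_idx=3, l2_idx=0, offset=0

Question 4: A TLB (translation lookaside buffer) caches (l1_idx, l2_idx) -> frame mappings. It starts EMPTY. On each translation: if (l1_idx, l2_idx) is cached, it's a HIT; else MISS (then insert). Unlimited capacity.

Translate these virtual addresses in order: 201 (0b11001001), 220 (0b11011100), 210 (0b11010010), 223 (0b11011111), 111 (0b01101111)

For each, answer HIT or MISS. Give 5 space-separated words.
Answer: MISS MISS HIT HIT MISS

Derivation:
vaddr=201: (3,0) not in TLB -> MISS, insert
vaddr=220: (3,1) not in TLB -> MISS, insert
vaddr=210: (3,1) in TLB -> HIT
vaddr=223: (3,1) in TLB -> HIT
vaddr=111: (1,2) not in TLB -> MISS, insert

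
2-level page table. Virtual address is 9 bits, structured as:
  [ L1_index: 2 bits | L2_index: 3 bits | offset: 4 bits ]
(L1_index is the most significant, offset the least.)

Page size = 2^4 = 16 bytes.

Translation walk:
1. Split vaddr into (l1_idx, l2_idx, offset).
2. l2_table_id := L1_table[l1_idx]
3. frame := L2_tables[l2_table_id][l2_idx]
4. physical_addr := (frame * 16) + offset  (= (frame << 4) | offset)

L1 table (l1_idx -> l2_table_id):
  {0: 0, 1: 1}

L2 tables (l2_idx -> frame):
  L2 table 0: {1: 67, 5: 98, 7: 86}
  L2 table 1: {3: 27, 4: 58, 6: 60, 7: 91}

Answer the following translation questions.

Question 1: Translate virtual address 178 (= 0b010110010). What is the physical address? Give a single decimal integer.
vaddr = 178 = 0b010110010
Split: l1_idx=1, l2_idx=3, offset=2
L1[1] = 1
L2[1][3] = 27
paddr = 27 * 16 + 2 = 434

Answer: 434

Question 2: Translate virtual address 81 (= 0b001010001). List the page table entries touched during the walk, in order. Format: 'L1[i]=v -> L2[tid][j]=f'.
vaddr = 81 = 0b001010001
Split: l1_idx=0, l2_idx=5, offset=1

Answer: L1[0]=0 -> L2[0][5]=98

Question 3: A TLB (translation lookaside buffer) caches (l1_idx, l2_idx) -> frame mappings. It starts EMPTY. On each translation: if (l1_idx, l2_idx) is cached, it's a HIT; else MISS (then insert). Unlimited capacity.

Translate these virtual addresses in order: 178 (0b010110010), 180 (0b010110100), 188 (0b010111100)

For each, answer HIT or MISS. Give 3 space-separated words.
vaddr=178: (1,3) not in TLB -> MISS, insert
vaddr=180: (1,3) in TLB -> HIT
vaddr=188: (1,3) in TLB -> HIT

Answer: MISS HIT HIT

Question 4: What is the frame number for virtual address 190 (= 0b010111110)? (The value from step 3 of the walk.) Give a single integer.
vaddr = 190: l1_idx=1, l2_idx=3
L1[1] = 1; L2[1][3] = 27

Answer: 27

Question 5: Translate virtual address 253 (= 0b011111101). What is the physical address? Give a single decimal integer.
Answer: 1469

Derivation:
vaddr = 253 = 0b011111101
Split: l1_idx=1, l2_idx=7, offset=13
L1[1] = 1
L2[1][7] = 91
paddr = 91 * 16 + 13 = 1469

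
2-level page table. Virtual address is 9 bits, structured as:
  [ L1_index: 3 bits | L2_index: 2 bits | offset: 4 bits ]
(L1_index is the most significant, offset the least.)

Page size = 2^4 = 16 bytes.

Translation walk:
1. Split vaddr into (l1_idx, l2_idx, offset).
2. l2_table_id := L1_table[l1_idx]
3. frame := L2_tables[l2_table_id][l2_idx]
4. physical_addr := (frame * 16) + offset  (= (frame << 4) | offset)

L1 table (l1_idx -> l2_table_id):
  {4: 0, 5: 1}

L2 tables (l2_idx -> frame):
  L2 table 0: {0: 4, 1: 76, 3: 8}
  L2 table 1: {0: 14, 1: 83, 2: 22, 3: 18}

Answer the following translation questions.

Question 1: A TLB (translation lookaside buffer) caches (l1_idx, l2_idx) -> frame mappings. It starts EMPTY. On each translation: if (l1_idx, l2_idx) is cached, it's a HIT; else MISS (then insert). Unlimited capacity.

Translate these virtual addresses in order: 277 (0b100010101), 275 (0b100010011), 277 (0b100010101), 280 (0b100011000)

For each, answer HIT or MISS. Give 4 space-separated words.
Answer: MISS HIT HIT HIT

Derivation:
vaddr=277: (4,1) not in TLB -> MISS, insert
vaddr=275: (4,1) in TLB -> HIT
vaddr=277: (4,1) in TLB -> HIT
vaddr=280: (4,1) in TLB -> HIT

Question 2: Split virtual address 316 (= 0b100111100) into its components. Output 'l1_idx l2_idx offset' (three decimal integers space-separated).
Answer: 4 3 12

Derivation:
vaddr = 316 = 0b100111100
  top 3 bits -> l1_idx = 4
  next 2 bits -> l2_idx = 3
  bottom 4 bits -> offset = 12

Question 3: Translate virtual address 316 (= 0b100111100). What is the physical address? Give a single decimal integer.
Answer: 140

Derivation:
vaddr = 316 = 0b100111100
Split: l1_idx=4, l2_idx=3, offset=12
L1[4] = 0
L2[0][3] = 8
paddr = 8 * 16 + 12 = 140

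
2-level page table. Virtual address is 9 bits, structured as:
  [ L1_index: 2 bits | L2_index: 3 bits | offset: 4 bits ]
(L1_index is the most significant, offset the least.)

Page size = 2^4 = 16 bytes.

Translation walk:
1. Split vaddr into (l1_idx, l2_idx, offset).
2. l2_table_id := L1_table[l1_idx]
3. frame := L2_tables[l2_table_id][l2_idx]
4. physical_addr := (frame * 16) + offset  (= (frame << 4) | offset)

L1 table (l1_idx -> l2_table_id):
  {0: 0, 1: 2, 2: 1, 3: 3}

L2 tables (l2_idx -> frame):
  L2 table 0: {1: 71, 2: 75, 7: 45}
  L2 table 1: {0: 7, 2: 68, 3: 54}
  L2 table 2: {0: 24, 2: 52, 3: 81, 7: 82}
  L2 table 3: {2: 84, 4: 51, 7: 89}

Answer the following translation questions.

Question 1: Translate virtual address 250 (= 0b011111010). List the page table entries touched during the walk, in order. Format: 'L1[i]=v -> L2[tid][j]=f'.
vaddr = 250 = 0b011111010
Split: l1_idx=1, l2_idx=7, offset=10

Answer: L1[1]=2 -> L2[2][7]=82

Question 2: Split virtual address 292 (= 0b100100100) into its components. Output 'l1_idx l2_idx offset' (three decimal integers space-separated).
Answer: 2 2 4

Derivation:
vaddr = 292 = 0b100100100
  top 2 bits -> l1_idx = 2
  next 3 bits -> l2_idx = 2
  bottom 4 bits -> offset = 4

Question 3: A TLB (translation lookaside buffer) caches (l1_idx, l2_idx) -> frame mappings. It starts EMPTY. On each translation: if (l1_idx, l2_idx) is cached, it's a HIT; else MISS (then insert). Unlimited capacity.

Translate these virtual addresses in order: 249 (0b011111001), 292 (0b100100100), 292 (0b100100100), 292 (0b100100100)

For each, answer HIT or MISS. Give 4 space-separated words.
vaddr=249: (1,7) not in TLB -> MISS, insert
vaddr=292: (2,2) not in TLB -> MISS, insert
vaddr=292: (2,2) in TLB -> HIT
vaddr=292: (2,2) in TLB -> HIT

Answer: MISS MISS HIT HIT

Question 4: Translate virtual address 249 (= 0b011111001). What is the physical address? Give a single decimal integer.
Answer: 1321

Derivation:
vaddr = 249 = 0b011111001
Split: l1_idx=1, l2_idx=7, offset=9
L1[1] = 2
L2[2][7] = 82
paddr = 82 * 16 + 9 = 1321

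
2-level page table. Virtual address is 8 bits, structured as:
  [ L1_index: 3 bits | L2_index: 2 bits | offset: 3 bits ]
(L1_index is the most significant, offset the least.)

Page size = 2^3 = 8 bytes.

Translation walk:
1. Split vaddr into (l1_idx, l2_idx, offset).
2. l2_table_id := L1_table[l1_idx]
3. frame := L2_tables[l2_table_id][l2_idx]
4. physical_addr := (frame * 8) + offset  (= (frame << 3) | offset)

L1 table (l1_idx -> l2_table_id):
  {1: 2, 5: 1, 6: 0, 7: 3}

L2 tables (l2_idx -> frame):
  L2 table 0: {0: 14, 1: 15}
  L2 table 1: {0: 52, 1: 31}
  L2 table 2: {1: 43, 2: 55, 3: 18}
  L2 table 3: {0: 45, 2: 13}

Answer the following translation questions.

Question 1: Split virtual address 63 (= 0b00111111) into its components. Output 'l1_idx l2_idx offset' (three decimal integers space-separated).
vaddr = 63 = 0b00111111
  top 3 bits -> l1_idx = 1
  next 2 bits -> l2_idx = 3
  bottom 3 bits -> offset = 7

Answer: 1 3 7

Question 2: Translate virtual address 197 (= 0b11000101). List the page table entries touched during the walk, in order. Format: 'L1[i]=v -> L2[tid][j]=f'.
Answer: L1[6]=0 -> L2[0][0]=14

Derivation:
vaddr = 197 = 0b11000101
Split: l1_idx=6, l2_idx=0, offset=5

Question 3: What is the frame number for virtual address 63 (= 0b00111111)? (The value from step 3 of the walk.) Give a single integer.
Answer: 18

Derivation:
vaddr = 63: l1_idx=1, l2_idx=3
L1[1] = 2; L2[2][3] = 18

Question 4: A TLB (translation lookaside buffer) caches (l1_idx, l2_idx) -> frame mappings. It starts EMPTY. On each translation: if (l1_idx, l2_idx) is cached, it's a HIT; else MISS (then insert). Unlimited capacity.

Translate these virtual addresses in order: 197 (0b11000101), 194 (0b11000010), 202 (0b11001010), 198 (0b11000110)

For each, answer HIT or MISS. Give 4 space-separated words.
Answer: MISS HIT MISS HIT

Derivation:
vaddr=197: (6,0) not in TLB -> MISS, insert
vaddr=194: (6,0) in TLB -> HIT
vaddr=202: (6,1) not in TLB -> MISS, insert
vaddr=198: (6,0) in TLB -> HIT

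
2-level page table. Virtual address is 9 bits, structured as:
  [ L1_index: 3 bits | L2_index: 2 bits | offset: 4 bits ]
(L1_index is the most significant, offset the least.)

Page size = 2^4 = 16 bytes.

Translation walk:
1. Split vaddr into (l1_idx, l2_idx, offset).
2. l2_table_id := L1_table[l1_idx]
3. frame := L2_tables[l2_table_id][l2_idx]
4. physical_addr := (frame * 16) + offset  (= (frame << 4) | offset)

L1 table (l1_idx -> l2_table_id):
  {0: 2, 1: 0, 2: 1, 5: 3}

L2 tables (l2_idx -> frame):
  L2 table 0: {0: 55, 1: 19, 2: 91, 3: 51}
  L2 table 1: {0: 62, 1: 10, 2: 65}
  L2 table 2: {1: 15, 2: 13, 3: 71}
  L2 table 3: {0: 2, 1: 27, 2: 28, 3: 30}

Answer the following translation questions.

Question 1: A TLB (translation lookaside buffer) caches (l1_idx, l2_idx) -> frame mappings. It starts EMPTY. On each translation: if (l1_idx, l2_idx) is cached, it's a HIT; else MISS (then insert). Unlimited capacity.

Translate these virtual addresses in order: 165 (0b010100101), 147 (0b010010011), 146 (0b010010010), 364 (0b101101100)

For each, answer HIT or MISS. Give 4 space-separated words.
Answer: MISS MISS HIT MISS

Derivation:
vaddr=165: (2,2) not in TLB -> MISS, insert
vaddr=147: (2,1) not in TLB -> MISS, insert
vaddr=146: (2,1) in TLB -> HIT
vaddr=364: (5,2) not in TLB -> MISS, insert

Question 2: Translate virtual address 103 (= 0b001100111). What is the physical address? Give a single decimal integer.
Answer: 1463

Derivation:
vaddr = 103 = 0b001100111
Split: l1_idx=1, l2_idx=2, offset=7
L1[1] = 0
L2[0][2] = 91
paddr = 91 * 16 + 7 = 1463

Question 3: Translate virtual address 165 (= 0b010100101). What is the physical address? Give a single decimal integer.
vaddr = 165 = 0b010100101
Split: l1_idx=2, l2_idx=2, offset=5
L1[2] = 1
L2[1][2] = 65
paddr = 65 * 16 + 5 = 1045

Answer: 1045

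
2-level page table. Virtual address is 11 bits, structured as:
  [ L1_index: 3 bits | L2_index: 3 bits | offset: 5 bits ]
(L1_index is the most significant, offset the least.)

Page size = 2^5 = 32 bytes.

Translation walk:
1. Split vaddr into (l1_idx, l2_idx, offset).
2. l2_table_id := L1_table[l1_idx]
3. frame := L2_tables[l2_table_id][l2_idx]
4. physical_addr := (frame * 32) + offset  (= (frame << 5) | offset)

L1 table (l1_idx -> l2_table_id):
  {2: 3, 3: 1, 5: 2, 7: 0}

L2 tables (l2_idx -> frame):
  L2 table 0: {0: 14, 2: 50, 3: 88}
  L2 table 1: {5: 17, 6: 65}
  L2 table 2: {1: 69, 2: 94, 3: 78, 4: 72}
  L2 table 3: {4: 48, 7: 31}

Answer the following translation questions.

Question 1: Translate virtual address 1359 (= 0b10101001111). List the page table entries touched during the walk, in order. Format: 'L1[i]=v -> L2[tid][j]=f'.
vaddr = 1359 = 0b10101001111
Split: l1_idx=5, l2_idx=2, offset=15

Answer: L1[5]=2 -> L2[2][2]=94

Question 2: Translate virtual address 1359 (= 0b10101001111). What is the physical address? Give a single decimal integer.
vaddr = 1359 = 0b10101001111
Split: l1_idx=5, l2_idx=2, offset=15
L1[5] = 2
L2[2][2] = 94
paddr = 94 * 32 + 15 = 3023

Answer: 3023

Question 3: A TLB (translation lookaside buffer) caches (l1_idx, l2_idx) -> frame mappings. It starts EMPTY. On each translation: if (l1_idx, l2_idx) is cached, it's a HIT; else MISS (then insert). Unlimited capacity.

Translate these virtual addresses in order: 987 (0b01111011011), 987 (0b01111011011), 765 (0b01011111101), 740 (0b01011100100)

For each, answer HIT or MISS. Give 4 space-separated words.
vaddr=987: (3,6) not in TLB -> MISS, insert
vaddr=987: (3,6) in TLB -> HIT
vaddr=765: (2,7) not in TLB -> MISS, insert
vaddr=740: (2,7) in TLB -> HIT

Answer: MISS HIT MISS HIT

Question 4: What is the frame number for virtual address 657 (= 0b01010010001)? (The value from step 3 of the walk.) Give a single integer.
Answer: 48

Derivation:
vaddr = 657: l1_idx=2, l2_idx=4
L1[2] = 3; L2[3][4] = 48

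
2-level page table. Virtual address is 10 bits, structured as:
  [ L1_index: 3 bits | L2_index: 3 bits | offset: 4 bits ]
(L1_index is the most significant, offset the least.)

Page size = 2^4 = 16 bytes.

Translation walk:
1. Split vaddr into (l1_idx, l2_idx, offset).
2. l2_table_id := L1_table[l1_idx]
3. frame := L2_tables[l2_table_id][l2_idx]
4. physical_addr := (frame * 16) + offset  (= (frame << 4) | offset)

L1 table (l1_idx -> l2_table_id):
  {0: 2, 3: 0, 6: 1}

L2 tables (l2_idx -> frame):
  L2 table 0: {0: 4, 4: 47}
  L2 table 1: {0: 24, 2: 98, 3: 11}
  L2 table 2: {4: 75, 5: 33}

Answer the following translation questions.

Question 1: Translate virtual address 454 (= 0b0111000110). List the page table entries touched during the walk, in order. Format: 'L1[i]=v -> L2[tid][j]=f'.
vaddr = 454 = 0b0111000110
Split: l1_idx=3, l2_idx=4, offset=6

Answer: L1[3]=0 -> L2[0][4]=47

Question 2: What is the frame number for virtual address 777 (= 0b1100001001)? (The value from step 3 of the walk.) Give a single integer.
Answer: 24

Derivation:
vaddr = 777: l1_idx=6, l2_idx=0
L1[6] = 1; L2[1][0] = 24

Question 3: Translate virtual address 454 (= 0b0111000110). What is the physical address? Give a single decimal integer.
vaddr = 454 = 0b0111000110
Split: l1_idx=3, l2_idx=4, offset=6
L1[3] = 0
L2[0][4] = 47
paddr = 47 * 16 + 6 = 758

Answer: 758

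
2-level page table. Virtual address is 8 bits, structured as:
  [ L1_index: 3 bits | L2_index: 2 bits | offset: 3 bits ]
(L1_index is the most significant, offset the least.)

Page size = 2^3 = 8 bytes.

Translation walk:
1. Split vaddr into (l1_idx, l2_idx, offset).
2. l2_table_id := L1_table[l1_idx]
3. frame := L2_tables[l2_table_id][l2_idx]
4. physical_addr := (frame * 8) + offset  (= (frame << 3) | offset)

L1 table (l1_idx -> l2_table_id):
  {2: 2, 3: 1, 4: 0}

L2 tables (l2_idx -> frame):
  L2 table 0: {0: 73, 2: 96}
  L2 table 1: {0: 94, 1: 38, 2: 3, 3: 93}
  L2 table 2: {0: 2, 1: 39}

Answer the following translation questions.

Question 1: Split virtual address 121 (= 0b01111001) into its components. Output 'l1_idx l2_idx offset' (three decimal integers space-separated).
Answer: 3 3 1

Derivation:
vaddr = 121 = 0b01111001
  top 3 bits -> l1_idx = 3
  next 2 bits -> l2_idx = 3
  bottom 3 bits -> offset = 1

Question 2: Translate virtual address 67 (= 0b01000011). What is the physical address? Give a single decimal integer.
vaddr = 67 = 0b01000011
Split: l1_idx=2, l2_idx=0, offset=3
L1[2] = 2
L2[2][0] = 2
paddr = 2 * 8 + 3 = 19

Answer: 19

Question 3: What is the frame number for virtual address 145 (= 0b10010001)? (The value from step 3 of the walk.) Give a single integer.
Answer: 96

Derivation:
vaddr = 145: l1_idx=4, l2_idx=2
L1[4] = 0; L2[0][2] = 96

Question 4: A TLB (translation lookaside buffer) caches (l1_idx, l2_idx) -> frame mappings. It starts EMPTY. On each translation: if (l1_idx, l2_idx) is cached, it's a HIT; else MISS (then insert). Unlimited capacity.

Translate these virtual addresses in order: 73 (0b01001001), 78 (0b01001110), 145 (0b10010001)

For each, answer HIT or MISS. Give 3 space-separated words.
vaddr=73: (2,1) not in TLB -> MISS, insert
vaddr=78: (2,1) in TLB -> HIT
vaddr=145: (4,2) not in TLB -> MISS, insert

Answer: MISS HIT MISS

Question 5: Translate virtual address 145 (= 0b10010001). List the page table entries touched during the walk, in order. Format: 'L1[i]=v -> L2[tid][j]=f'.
Answer: L1[4]=0 -> L2[0][2]=96

Derivation:
vaddr = 145 = 0b10010001
Split: l1_idx=4, l2_idx=2, offset=1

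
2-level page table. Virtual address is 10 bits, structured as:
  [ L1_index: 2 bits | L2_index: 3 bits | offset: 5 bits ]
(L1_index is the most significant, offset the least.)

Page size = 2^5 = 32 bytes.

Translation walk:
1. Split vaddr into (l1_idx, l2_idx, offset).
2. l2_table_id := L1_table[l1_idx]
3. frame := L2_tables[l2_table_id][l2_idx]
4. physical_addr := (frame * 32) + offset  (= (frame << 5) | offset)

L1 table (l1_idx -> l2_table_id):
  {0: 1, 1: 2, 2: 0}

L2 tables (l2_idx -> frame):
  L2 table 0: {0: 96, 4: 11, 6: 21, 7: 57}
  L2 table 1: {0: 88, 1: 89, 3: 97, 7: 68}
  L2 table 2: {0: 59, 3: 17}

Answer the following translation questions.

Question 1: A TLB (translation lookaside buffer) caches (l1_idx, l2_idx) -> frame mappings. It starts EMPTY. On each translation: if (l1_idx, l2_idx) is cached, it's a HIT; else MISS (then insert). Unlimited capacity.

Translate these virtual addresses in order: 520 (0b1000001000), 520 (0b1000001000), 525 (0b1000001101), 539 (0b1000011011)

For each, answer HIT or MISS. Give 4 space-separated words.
Answer: MISS HIT HIT HIT

Derivation:
vaddr=520: (2,0) not in TLB -> MISS, insert
vaddr=520: (2,0) in TLB -> HIT
vaddr=525: (2,0) in TLB -> HIT
vaddr=539: (2,0) in TLB -> HIT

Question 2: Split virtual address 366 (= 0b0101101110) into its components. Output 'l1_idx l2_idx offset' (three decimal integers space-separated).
vaddr = 366 = 0b0101101110
  top 2 bits -> l1_idx = 1
  next 3 bits -> l2_idx = 3
  bottom 5 bits -> offset = 14

Answer: 1 3 14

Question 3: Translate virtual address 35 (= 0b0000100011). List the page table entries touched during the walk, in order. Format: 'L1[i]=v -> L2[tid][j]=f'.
Answer: L1[0]=1 -> L2[1][1]=89

Derivation:
vaddr = 35 = 0b0000100011
Split: l1_idx=0, l2_idx=1, offset=3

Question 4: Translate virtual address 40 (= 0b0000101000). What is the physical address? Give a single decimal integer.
Answer: 2856

Derivation:
vaddr = 40 = 0b0000101000
Split: l1_idx=0, l2_idx=1, offset=8
L1[0] = 1
L2[1][1] = 89
paddr = 89 * 32 + 8 = 2856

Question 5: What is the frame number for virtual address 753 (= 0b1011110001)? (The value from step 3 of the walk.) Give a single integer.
vaddr = 753: l1_idx=2, l2_idx=7
L1[2] = 0; L2[0][7] = 57

Answer: 57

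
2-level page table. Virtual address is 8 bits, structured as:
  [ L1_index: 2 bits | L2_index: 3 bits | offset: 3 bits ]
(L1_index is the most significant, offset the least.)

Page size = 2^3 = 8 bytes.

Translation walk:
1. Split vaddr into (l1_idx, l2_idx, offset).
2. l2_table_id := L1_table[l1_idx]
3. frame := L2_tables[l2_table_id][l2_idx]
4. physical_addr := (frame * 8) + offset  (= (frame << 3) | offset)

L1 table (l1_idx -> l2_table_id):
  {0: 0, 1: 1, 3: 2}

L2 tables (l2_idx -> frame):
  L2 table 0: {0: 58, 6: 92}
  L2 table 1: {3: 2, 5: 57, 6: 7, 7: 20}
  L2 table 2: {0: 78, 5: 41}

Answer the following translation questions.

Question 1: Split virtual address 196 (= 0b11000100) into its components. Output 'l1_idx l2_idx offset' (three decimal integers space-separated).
vaddr = 196 = 0b11000100
  top 2 bits -> l1_idx = 3
  next 3 bits -> l2_idx = 0
  bottom 3 bits -> offset = 4

Answer: 3 0 4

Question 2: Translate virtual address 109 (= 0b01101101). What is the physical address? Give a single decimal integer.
vaddr = 109 = 0b01101101
Split: l1_idx=1, l2_idx=5, offset=5
L1[1] = 1
L2[1][5] = 57
paddr = 57 * 8 + 5 = 461

Answer: 461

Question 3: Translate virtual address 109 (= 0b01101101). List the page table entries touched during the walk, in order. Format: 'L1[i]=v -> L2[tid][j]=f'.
vaddr = 109 = 0b01101101
Split: l1_idx=1, l2_idx=5, offset=5

Answer: L1[1]=1 -> L2[1][5]=57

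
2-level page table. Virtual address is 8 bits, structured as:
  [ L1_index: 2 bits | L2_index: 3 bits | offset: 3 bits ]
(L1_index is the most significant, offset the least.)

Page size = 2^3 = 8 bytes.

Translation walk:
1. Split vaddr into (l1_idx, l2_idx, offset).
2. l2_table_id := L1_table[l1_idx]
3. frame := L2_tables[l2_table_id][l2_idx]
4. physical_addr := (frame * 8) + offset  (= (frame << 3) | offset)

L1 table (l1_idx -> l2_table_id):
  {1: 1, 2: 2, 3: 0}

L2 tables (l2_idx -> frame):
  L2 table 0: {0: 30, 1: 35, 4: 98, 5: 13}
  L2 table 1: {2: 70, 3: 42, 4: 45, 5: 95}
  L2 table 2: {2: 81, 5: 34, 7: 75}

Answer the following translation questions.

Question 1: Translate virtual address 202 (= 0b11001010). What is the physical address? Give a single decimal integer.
vaddr = 202 = 0b11001010
Split: l1_idx=3, l2_idx=1, offset=2
L1[3] = 0
L2[0][1] = 35
paddr = 35 * 8 + 2 = 282

Answer: 282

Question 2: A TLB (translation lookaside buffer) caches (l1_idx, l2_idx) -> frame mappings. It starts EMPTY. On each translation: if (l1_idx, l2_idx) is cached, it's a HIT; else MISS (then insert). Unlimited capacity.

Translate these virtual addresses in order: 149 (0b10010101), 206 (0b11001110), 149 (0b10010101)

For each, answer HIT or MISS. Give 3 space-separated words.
Answer: MISS MISS HIT

Derivation:
vaddr=149: (2,2) not in TLB -> MISS, insert
vaddr=206: (3,1) not in TLB -> MISS, insert
vaddr=149: (2,2) in TLB -> HIT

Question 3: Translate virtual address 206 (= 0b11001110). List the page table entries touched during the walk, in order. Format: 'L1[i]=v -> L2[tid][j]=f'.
Answer: L1[3]=0 -> L2[0][1]=35

Derivation:
vaddr = 206 = 0b11001110
Split: l1_idx=3, l2_idx=1, offset=6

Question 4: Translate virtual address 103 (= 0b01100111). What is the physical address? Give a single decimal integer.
Answer: 367

Derivation:
vaddr = 103 = 0b01100111
Split: l1_idx=1, l2_idx=4, offset=7
L1[1] = 1
L2[1][4] = 45
paddr = 45 * 8 + 7 = 367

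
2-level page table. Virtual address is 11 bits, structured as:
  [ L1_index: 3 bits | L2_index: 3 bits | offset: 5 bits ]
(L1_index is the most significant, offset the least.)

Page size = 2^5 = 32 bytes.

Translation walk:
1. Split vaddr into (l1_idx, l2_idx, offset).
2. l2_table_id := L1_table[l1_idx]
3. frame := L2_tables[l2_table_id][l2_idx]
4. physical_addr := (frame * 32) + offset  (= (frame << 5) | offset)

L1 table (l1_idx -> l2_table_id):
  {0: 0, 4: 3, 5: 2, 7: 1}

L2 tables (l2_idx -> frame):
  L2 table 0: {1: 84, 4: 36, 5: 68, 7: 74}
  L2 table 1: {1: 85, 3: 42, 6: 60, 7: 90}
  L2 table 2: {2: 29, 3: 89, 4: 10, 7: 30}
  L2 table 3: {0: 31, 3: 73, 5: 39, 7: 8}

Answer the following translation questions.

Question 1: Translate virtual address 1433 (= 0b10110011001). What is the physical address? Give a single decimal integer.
Answer: 345

Derivation:
vaddr = 1433 = 0b10110011001
Split: l1_idx=5, l2_idx=4, offset=25
L1[5] = 2
L2[2][4] = 10
paddr = 10 * 32 + 25 = 345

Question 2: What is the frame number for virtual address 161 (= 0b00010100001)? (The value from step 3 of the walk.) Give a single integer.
vaddr = 161: l1_idx=0, l2_idx=5
L1[0] = 0; L2[0][5] = 68

Answer: 68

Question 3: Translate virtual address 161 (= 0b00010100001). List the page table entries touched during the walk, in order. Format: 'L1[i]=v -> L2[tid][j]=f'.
vaddr = 161 = 0b00010100001
Split: l1_idx=0, l2_idx=5, offset=1

Answer: L1[0]=0 -> L2[0][5]=68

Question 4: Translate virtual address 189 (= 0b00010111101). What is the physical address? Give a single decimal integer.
vaddr = 189 = 0b00010111101
Split: l1_idx=0, l2_idx=5, offset=29
L1[0] = 0
L2[0][5] = 68
paddr = 68 * 32 + 29 = 2205

Answer: 2205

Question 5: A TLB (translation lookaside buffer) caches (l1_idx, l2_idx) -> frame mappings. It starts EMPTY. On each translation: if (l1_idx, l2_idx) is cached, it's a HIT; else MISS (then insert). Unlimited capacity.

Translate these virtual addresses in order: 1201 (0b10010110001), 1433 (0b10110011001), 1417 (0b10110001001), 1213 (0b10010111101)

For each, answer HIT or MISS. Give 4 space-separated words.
Answer: MISS MISS HIT HIT

Derivation:
vaddr=1201: (4,5) not in TLB -> MISS, insert
vaddr=1433: (5,4) not in TLB -> MISS, insert
vaddr=1417: (5,4) in TLB -> HIT
vaddr=1213: (4,5) in TLB -> HIT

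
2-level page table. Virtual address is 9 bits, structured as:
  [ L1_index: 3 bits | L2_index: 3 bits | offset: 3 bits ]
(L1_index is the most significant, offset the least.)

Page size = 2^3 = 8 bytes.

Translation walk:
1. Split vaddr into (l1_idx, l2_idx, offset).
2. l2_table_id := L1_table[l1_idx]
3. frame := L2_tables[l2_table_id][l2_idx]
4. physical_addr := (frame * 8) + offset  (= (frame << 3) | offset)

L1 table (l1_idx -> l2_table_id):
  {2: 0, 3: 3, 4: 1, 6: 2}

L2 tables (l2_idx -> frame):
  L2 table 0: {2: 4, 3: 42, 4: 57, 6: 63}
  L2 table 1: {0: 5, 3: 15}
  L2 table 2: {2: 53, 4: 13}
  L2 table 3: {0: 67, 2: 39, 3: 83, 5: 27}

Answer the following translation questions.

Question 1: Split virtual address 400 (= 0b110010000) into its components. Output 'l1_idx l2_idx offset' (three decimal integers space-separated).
Answer: 6 2 0

Derivation:
vaddr = 400 = 0b110010000
  top 3 bits -> l1_idx = 6
  next 3 bits -> l2_idx = 2
  bottom 3 bits -> offset = 0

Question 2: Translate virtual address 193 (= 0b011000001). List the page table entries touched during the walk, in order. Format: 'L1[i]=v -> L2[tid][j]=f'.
Answer: L1[3]=3 -> L2[3][0]=67

Derivation:
vaddr = 193 = 0b011000001
Split: l1_idx=3, l2_idx=0, offset=1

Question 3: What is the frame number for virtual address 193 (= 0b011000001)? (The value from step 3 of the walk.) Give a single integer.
Answer: 67

Derivation:
vaddr = 193: l1_idx=3, l2_idx=0
L1[3] = 3; L2[3][0] = 67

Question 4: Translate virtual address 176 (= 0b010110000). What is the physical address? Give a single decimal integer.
Answer: 504

Derivation:
vaddr = 176 = 0b010110000
Split: l1_idx=2, l2_idx=6, offset=0
L1[2] = 0
L2[0][6] = 63
paddr = 63 * 8 + 0 = 504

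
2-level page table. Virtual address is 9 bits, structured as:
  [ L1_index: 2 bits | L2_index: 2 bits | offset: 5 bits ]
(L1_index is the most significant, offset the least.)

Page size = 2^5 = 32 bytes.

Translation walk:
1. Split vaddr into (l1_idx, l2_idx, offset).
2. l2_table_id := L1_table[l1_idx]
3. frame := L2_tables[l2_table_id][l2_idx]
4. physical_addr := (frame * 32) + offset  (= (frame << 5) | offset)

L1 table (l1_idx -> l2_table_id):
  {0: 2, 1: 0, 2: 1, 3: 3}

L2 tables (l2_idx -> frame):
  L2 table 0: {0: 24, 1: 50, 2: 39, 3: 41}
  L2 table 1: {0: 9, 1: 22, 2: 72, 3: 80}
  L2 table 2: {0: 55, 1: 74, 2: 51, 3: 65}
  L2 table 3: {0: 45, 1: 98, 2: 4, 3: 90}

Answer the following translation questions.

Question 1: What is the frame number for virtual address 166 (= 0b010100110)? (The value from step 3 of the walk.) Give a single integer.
vaddr = 166: l1_idx=1, l2_idx=1
L1[1] = 0; L2[0][1] = 50

Answer: 50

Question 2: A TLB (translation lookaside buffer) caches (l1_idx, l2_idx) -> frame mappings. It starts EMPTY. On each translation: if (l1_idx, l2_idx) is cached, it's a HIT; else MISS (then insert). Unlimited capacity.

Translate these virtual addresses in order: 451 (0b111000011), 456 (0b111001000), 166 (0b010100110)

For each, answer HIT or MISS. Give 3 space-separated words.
vaddr=451: (3,2) not in TLB -> MISS, insert
vaddr=456: (3,2) in TLB -> HIT
vaddr=166: (1,1) not in TLB -> MISS, insert

Answer: MISS HIT MISS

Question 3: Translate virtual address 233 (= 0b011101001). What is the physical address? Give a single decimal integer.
Answer: 1321

Derivation:
vaddr = 233 = 0b011101001
Split: l1_idx=1, l2_idx=3, offset=9
L1[1] = 0
L2[0][3] = 41
paddr = 41 * 32 + 9 = 1321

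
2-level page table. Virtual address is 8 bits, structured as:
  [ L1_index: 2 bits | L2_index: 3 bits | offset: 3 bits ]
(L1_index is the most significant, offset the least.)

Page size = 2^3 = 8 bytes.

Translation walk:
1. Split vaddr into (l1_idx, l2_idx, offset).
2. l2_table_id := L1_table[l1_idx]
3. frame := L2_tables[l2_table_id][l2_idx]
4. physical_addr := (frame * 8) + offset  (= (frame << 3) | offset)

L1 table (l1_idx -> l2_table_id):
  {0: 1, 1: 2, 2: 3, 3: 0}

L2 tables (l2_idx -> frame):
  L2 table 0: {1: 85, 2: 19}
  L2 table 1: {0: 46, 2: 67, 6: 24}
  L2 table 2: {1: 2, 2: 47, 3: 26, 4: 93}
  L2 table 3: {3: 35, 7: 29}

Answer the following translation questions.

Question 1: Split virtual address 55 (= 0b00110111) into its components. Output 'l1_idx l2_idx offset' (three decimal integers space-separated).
vaddr = 55 = 0b00110111
  top 2 bits -> l1_idx = 0
  next 3 bits -> l2_idx = 6
  bottom 3 bits -> offset = 7

Answer: 0 6 7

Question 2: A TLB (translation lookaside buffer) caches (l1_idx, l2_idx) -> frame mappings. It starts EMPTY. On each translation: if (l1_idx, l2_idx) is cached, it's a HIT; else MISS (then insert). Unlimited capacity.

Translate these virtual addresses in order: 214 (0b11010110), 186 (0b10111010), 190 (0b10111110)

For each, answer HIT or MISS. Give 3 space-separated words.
Answer: MISS MISS HIT

Derivation:
vaddr=214: (3,2) not in TLB -> MISS, insert
vaddr=186: (2,7) not in TLB -> MISS, insert
vaddr=190: (2,7) in TLB -> HIT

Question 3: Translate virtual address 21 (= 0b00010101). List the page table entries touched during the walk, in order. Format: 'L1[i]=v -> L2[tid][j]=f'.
vaddr = 21 = 0b00010101
Split: l1_idx=0, l2_idx=2, offset=5

Answer: L1[0]=1 -> L2[1][2]=67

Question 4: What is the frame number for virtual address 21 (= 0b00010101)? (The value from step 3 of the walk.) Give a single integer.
Answer: 67

Derivation:
vaddr = 21: l1_idx=0, l2_idx=2
L1[0] = 1; L2[1][2] = 67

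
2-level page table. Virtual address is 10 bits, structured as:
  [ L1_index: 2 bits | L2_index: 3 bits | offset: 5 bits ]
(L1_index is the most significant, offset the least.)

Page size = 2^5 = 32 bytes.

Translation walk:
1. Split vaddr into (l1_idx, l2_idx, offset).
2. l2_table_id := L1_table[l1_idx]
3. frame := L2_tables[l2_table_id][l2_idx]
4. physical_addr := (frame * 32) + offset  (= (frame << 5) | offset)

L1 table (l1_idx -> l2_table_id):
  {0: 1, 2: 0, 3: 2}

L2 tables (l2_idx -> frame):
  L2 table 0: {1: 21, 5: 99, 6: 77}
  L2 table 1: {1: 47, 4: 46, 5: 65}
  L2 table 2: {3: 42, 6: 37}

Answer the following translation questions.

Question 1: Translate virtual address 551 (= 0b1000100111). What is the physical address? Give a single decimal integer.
vaddr = 551 = 0b1000100111
Split: l1_idx=2, l2_idx=1, offset=7
L1[2] = 0
L2[0][1] = 21
paddr = 21 * 32 + 7 = 679

Answer: 679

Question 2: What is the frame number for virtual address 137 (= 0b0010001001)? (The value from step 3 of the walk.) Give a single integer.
Answer: 46

Derivation:
vaddr = 137: l1_idx=0, l2_idx=4
L1[0] = 1; L2[1][4] = 46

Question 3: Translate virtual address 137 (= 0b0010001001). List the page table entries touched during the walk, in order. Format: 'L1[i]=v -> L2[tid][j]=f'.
Answer: L1[0]=1 -> L2[1][4]=46

Derivation:
vaddr = 137 = 0b0010001001
Split: l1_idx=0, l2_idx=4, offset=9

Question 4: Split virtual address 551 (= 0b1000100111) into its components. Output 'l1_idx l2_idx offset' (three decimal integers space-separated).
vaddr = 551 = 0b1000100111
  top 2 bits -> l1_idx = 2
  next 3 bits -> l2_idx = 1
  bottom 5 bits -> offset = 7

Answer: 2 1 7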